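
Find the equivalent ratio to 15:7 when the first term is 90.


Original ratio: 15:7
First term target: 90
Scale factor = 90 / 15 = 6
Multiply second term: 7 * 6 = 42
Equivalent ratio = 90:42

90:42


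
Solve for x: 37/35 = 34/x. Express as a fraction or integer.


Setting up: 37/35 = 34/x
Cross multiply: 37 * x = 35 * 34
37x = 1190
x = 1190/37
x = 1190/37

1190/37


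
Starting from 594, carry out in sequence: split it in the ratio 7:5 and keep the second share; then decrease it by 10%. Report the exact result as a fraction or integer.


Start with 594.
Step 1: Split 7:5, second share = 594 * 5/12 = 495/2
Step 2: Decrease by 10%: 495/2 * 90/100 = 891/4
Final result = 891/4

891/4


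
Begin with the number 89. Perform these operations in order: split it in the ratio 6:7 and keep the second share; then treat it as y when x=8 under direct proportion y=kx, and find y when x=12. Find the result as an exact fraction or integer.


Start with 89.
Step 1: Split 6:7, second share = 89 * 7/13 = 623/13
Step 2: Direct prop: k = (623/13)/8; new y = k*12 = 623/13*12/8 = 1869/26
Final result = 1869/26

1869/26


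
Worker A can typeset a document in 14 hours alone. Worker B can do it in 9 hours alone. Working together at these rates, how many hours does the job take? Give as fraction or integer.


Rate of A = 1/14 job per hour
Rate of B = 1/9 job per hour
Combined rate = 1/14 + 1/9
Find common denominator: (9 + 14)/(14*9) = 23/126
Combined rate = 23/126 job per hour
Time together = 1 / (23/126) = 126/23 hours

126/23


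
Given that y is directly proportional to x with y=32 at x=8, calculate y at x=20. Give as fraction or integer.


Direct proportion: y = kx
Find k: k = 32/8 = 4
Compute y at x=20: y = 4 * 20
y = 80

80


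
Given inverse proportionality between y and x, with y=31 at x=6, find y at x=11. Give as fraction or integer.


Inverse proportion: y = k/x
Find k: k = 6 * 31 = 186
Compute y at x=11: y = 186/11
y = 186/11

186/11


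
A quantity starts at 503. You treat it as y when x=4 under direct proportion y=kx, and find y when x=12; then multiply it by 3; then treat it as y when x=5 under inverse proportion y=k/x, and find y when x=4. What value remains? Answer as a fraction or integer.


Start with 503.
Step 1: Direct prop: k = (503)/4; new y = k*12 = 503*12/4 = 1509
Step 2: Multiply by 3: 1509 * 3 = 4527
Step 3: Inverse prop: k = (4527)*5; new y = k/4 = 4527*5/4 = 22635/4
Final result = 22635/4

22635/4


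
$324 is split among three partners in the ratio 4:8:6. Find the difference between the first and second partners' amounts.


Total parts = 4 + 8 + 6 = 18
Value per part = 324 / 18 = 18
Shares: 4*18=72, 8*18=144, 6*18=108
First share = 72, second share = 144
Difference = |72 - 144| = 72

72


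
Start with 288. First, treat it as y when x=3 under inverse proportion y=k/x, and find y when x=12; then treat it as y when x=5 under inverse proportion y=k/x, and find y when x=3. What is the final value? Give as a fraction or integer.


Start with 288.
Step 1: Inverse prop: k = (288)*3; new y = k/12 = 288*3/12 = 72
Step 2: Inverse prop: k = (72)*5; new y = k/3 = 72*5/3 = 120
Final result = 120

120


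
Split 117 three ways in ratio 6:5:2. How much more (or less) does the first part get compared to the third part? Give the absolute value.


Total parts = 6 + 5 + 2 = 13
Value per part = 117 / 13 = 9
Shares: 6*9=54, 5*9=45, 2*9=18
First share = 54, third share = 18
Difference = |54 - 18| = 36

36


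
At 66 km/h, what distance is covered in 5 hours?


Using distance = speed * time
Speed = 66 km/h
Time = 5 hours
Distance = 66 * 5
= 330 km

330


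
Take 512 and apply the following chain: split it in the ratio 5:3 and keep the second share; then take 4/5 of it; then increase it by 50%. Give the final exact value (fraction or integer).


Start with 512.
Step 1: Split 5:3, second share = 512 * 3/8 = 192
Step 2: Take 4/5: 192 * 4/5 = 768/5
Step 3: Increase by 50%: 768/5 * 150/100 = 1152/5
Final result = 1152/5

1152/5


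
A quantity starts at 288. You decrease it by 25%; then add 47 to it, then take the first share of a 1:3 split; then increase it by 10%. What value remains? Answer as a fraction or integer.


Start with 288.
Step 1: Decrease by 25%: 288 * 75/100 = 216
Step 2: Add 47: 216+47=263; split 1:3 first = 263*1/4 = 263/4
Step 3: Increase by 10%: 263/4 * 110/100 = 2893/40
Final result = 2893/40

2893/40


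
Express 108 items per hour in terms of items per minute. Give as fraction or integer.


Converting from per hour to per minute
Rate = 108 items per hour
Divide by 60: 108/60
= 9/5 items per minute

9/5


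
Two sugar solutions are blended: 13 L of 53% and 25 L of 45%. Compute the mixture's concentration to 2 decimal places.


Solute in mixture 1 = 53% of 13 L = 13*53/100 = 689/100 L
Solute in mixture 2 = 45% of 25 L = 25*45/100 = 45/4 L
Total solute = 689/100 + 45/4 = 907/50 L
Total volume = 13 + 25 = 38 L
Final concentration = 907/50/38 * 100 = 47.74%

47.74


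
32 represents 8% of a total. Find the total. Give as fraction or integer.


Given: 32 is 8% of the whole
Set up: 32 = 8/100 * whole
whole = 32 * 100 / 8
whole = 3200 / 8
whole = 400

400


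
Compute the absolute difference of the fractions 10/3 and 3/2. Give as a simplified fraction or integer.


Simplify: 10/3 = 10/3 and 3/2 = 3/2
Find common denominator: LCD = 6
Convert: 20/6 and 9/6
Difference = |20 - 9|/6 = 11/6
Simplified = 11/6

11/6


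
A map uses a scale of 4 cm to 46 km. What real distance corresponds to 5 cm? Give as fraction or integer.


Map scale: 4 cm = 46 km
Measured distance on map = 5 cm
Set up proportion: 5 * 46 / 4
= 230 / 4
= 115/2 km

115/2


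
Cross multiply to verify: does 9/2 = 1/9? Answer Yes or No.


Cross multiply to check 9/2 = 1/9
Left cross product: 9 * 9 = 81
Right cross product: 2 * 1 = 2
81 != 2
Not equal, so proportions differ => No

No


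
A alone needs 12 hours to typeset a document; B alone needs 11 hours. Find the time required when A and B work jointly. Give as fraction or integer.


Rate of A = 1/12 job per hour
Rate of B = 1/11 job per hour
Combined rate = 1/12 + 1/11
Find common denominator: (11 + 12)/(12*11) = 23/132
Combined rate = 23/132 job per hour
Time together = 1 / (23/132) = 132/23 hours

132/23


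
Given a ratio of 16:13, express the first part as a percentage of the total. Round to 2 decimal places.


Total parts = 16 + 13 = 29
First part fraction = 16/29
Percentage = (16/29) * 100
= 0.551724 * 100
= 55.17%

55.17


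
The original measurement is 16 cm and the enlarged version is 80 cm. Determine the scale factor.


Original length = 16 cm
Scaled length = 80 cm
Scale factor = 80 / 16
= 5

5


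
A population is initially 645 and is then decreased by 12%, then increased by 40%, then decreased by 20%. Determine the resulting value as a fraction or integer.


Start: 645
Step 1: decrease by 12% => multiply by 88/100
  645 * 88/100 = 2838/5
Step 2: increase by 40% => multiply by 140/100
  2838/5 * 140/100 = 19866/25
Step 3: decrease by 20% => multiply by 80/100
  19866/25 * 80/100 = 79464/125
Final value = 79464/125

79464/125


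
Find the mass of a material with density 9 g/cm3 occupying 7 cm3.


Using mass = density * volume
Density = 9 g/cm3
Volume = 7 cm3
Mass = 9 * 7
= 63 g

63


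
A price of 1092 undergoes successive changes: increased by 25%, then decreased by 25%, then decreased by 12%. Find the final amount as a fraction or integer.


Start: 1092
Step 1: increase by 25% => multiply by 125/100
  1092 * 125/100 = 1365
Step 2: decrease by 25% => multiply by 75/100
  1365 * 75/100 = 4095/4
Step 3: decrease by 12% => multiply by 88/100
  4095/4 * 88/100 = 9009/10
Final value = 9009/10

9009/10


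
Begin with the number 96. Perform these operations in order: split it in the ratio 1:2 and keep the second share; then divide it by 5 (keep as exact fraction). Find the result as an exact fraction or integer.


Start with 96.
Step 1: Split 1:2, second share = 96 * 2/3 = 64
Step 2: Divide by 5: 64 / 5 = 64/5
Final result = 64/5

64/5


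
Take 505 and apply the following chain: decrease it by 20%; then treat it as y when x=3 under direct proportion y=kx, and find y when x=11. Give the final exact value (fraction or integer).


Start with 505.
Step 1: Decrease by 20%: 505 * 80/100 = 404
Step 2: Direct prop: k = (404)/3; new y = k*11 = 404*11/3 = 4444/3
Final result = 4444/3

4444/3


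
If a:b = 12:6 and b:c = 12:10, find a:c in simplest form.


Given a:b = 12:6 and b:c = 12:10
Make b consistent. Multiply first ratio by 12: a:b = 144:72
Multiply second ratio by 6: b:c = 72:60
Now b = 72 in both, so a:b:c = 144:72:60
Therefore a:c = 144:60
Simplify by GCD: a:c = 12:5

12:5


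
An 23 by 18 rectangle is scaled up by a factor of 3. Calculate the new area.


Original dimensions: 23 x 18
Enlargement factor = 3
New width = 23 * 3 = 69
New height = 18 * 3 = 54
New area = 69 * 54 = 3726

3726


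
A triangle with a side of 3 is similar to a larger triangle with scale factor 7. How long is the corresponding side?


Similar triangles have proportional sides
Scale factor = 7
Smaller side = 3
Corresponding larger side = 3 * 7
= 21

21


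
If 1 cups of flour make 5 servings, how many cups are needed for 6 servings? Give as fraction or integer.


Original: 1 cups for 5 servings
Target servings = 6
Scaling factor = 6/5
New amount = 1 * 6/5
= 6/5
= 6/5 cups

6/5


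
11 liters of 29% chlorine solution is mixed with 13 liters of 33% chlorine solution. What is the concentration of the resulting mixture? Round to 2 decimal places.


Solute in mixture 1 = 29% of 11 L = 11*29/100 = 319/100 L
Solute in mixture 2 = 33% of 13 L = 13*33/100 = 429/100 L
Total solute = 319/100 + 429/100 = 187/25 L
Total volume = 11 + 13 = 24 L
Final concentration = 187/25/24 * 100 = 31.17%

31.17


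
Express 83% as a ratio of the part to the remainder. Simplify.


Part = 83%, Remainder = 17%
Ratio = 83:17
GCD(83, 17) = 1
Simplify: 83:17 = 83:17

83:17


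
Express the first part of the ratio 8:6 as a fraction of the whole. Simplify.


Total parts = 8 + 6 = 14
First part fraction = 8/14
Simplify: 8/14 = 4/7

4/7


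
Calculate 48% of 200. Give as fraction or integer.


Compute 48% of 200
Convert percentage: 48% = 48/100
Multiply: 200 * 48/100
= 9600/100
= 96

96


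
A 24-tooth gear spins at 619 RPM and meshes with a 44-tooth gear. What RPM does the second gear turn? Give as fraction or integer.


Gear ratio: teeth_A * RPM_A = teeth_B * RPM_B
24 * 619 = 44 * RPM_B
14856 = 44 * RPM_B
RPM_B = 14856 / 44
RPM_B = 3714/11

3714/11


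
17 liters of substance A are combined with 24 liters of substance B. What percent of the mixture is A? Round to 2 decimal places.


Volume of A = 17 L
Volume of B = 24 L
Total volume = 17 + 24 = 41 L
Percentage of A = (17/41) * 100
= 41.46%

41.46


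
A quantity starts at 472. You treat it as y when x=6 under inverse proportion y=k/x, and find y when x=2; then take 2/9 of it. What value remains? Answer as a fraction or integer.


Start with 472.
Step 1: Inverse prop: k = (472)*6; new y = k/2 = 472*6/2 = 1416
Step 2: Take 2/9: 1416 * 2/9 = 944/3
Final result = 944/3

944/3


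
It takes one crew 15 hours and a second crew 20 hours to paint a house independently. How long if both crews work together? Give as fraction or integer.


Rate of A = 1/15 job per hour
Rate of B = 1/20 job per hour
Combined rate = 1/15 + 1/20
Find common denominator: (20 + 15)/(15*20) = 35/300
Combined rate = 7/60 job per hour
Time together = 1 / (7/60) = 60/7 hours

60/7


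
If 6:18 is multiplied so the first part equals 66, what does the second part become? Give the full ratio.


Original ratio: 6:18
First term target: 66
Scale factor = 66 / 6 = 11
Multiply second term: 18 * 11 = 198
Equivalent ratio = 66:198

66:198


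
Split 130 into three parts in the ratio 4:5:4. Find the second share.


Ratio = 4:5:4
Total parts = 4 + 5 + 4 = 13
Value per part = 130 / 13 = 10
First share = 4 * 10 = 40
Middle share = 5 * 10 = 50
Third share = 4 * 10 = 40

50


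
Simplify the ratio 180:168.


Find GCD(180, 168)
GCD = 12
Divide both by 12: 180/12 = 15, 168/12 = 14
Simplified ratio = 15:14

15:14


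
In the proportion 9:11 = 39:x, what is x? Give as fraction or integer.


Setting up: 9/11 = 39/x
Cross multiply: 9 * x = 11 * 39
9x = 429
x = 429/9
x = 143/3

143/3


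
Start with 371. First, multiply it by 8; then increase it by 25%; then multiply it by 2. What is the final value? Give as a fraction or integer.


Start with 371.
Step 1: Multiply by 8: 371 * 8 = 2968
Step 2: Increase by 25%: 2968 * 125/100 = 3710
Step 3: Multiply by 2: 3710 * 2 = 7420
Final result = 7420

7420


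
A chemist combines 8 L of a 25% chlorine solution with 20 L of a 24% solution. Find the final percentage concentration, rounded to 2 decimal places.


Solute in mixture 1 = 25% of 8 L = 8*25/100 = 2 L
Solute in mixture 2 = 24% of 20 L = 20*24/100 = 24/5 L
Total solute = 2 + 24/5 = 34/5 L
Total volume = 8 + 20 = 28 L
Final concentration = 34/5/28 * 100 = 24.29%

24.29


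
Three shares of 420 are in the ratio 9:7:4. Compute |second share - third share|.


Total parts = 9 + 7 + 4 = 20
Value per part = 420 / 20 = 21
Shares: 9*21=189, 7*21=147, 4*21=84
Second share = 147, third share = 84
Difference = |147 - 84| = 63

63


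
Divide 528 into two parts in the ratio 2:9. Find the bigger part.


Total parts = 2 + 9 = 11
Value per part = 528 / 11 = 48
First share = 2 * 48 = 96
Second share = 9 * 48 = 432
Larger share = 432

432


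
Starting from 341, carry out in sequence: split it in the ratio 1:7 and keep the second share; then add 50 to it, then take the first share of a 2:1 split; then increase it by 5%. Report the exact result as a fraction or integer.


Start with 341.
Step 1: Split 1:7, second share = 341 * 7/8 = 2387/8
Step 2: Add 50: 2387/8+50=2787/8; split 2:1 first = 2787/8*2/3 = 929/4
Step 3: Increase by 5%: 929/4 * 105/100 = 19509/80
Final result = 19509/80

19509/80


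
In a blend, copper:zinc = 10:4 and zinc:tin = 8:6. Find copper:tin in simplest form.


Given a:b = 10:4 and b:c = 8:6
Make b consistent. Multiply first ratio by 8: a:b = 80:32
Multiply second ratio by 4: b:c = 32:24
Now b = 32 in both, so a:b:c = 80:32:24
Therefore a:c = 80:24
Simplify by GCD: a:c = 10:3

10:3


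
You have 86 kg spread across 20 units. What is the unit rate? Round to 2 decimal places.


Total kg = 86
Number of units = 20
Unit rate = 86 / 20
= 4.30 kg per unit

4.30


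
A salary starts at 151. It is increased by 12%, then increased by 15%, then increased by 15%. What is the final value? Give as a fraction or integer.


Start: 151
Step 1: increase by 12% => multiply by 112/100
  151 * 112/100 = 4228/25
Step 2: increase by 15% => multiply by 115/100
  4228/25 * 115/100 = 24311/125
Step 3: increase by 15% => multiply by 115/100
  24311/125 * 115/100 = 559153/2500
Final value = 559153/2500

559153/2500


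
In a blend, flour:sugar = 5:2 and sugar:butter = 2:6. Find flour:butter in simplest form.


Given a:b = 5:2 and b:c = 2:6
Make b consistent. Multiply first ratio by 2: a:b = 10:4
Multiply second ratio by 2: b:c = 4:12
Now b = 4 in both, so a:b:c = 10:4:12
Therefore a:c = 10:12
Simplify by GCD: a:c = 5:6

5:6


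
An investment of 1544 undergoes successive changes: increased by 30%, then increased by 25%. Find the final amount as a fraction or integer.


Start: 1544
Step 1: increase by 30% => multiply by 130/100
  1544 * 130/100 = 10036/5
Step 2: increase by 25% => multiply by 125/100
  10036/5 * 125/100 = 2509
Final value = 2509

2509


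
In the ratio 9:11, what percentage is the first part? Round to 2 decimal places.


Total parts = 9 + 11 = 20
First part fraction = 9/20
Percentage = (9/20) * 100
= 0.45 * 100
= 45.00%

45.00


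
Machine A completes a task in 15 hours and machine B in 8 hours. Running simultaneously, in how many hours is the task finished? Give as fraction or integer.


Rate of A = 1/15 job per hour
Rate of B = 1/8 job per hour
Combined rate = 1/15 + 1/8
Find common denominator: (8 + 15)/(15*8) = 23/120
Combined rate = 23/120 job per hour
Time together = 1 / (23/120) = 120/23 hours

120/23


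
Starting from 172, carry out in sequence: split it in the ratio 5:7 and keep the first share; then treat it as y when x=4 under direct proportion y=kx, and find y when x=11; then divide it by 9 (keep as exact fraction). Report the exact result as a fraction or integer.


Start with 172.
Step 1: Split 5:7, first share = 172 * 5/12 = 215/3
Step 2: Direct prop: k = (215/3)/4; new y = k*11 = 215/3*11/4 = 2365/12
Step 3: Divide by 9: 2365/12 / 9 = 2365/108
Final result = 2365/108

2365/108


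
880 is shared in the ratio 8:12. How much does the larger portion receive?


Total parts = 8 + 12 = 20
Value per part = 880 / 20 = 44
First share = 8 * 44 = 352
Second share = 12 * 44 = 528
Larger share = 528

528


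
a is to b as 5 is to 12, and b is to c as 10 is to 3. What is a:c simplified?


Given a:b = 5:12 and b:c = 10:3
Make b consistent. Multiply first ratio by 10: a:b = 50:120
Multiply second ratio by 12: b:c = 120:36
Now b = 120 in both, so a:b:c = 50:120:36
Therefore a:c = 50:36
Simplify by GCD: a:c = 25:18

25:18


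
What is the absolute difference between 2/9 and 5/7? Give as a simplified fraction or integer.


Simplify: 2/9 = 2/9 and 5/7 = 5/7
Find common denominator: LCD = 63
Convert: 14/63 and 45/63
Difference = |14 - 45|/63 = 31/63
Simplified = 31/63

31/63


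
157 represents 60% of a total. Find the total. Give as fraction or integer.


Given: 157 is 60% of the whole
Set up: 157 = 60/100 * whole
whole = 157 * 100 / 60
whole = 15700 / 60
whole = 785/3

785/3


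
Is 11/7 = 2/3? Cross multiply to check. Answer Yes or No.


Cross multiply to check 11/7 = 2/3
Left cross product: 11 * 3 = 33
Right cross product: 7 * 2 = 14
33 != 14
Not equal, so proportions differ => No

No


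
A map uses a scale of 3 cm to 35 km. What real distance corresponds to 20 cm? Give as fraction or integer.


Map scale: 3 cm = 35 km
Measured distance on map = 20 cm
Set up proportion: 20 * 35 / 3
= 700 / 3
= 700/3 km

700/3


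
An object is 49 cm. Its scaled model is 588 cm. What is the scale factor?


Original length = 49 cm
Scaled length = 588 cm
Scale factor = 588 / 49
= 12

12


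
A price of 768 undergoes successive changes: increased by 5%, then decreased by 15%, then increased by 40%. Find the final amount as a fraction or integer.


Start: 768
Step 1: increase by 5% => multiply by 105/100
  768 * 105/100 = 4032/5
Step 2: decrease by 15% => multiply by 85/100
  4032/5 * 85/100 = 17136/25
Step 3: increase by 40% => multiply by 140/100
  17136/25 * 140/100 = 119952/125
Final value = 119952/125

119952/125


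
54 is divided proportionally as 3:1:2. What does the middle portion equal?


Ratio = 3:1:2
Total parts = 3 + 1 + 2 = 6
Value per part = 54 / 6 = 9
First share = 3 * 9 = 27
Middle share = 1 * 9 = 9
Third share = 2 * 9 = 18

9


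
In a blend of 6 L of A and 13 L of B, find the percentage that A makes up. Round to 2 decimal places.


Volume of A = 6 L
Volume of B = 13 L
Total volume = 6 + 13 = 19 L
Percentage of A = (6/19) * 100
= 31.58%

31.58


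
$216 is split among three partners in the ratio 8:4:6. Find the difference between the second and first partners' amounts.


Total parts = 8 + 4 + 6 = 18
Value per part = 216 / 18 = 12
Shares: 8*12=96, 4*12=48, 6*12=72
Second share = 48, first share = 96
Difference = |48 - 96| = 48

48


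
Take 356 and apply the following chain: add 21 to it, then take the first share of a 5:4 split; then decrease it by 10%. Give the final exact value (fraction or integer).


Start with 356.
Step 1: Add 21: 356+21=377; split 5:4 first = 377*5/9 = 1885/9
Step 2: Decrease by 10%: 1885/9 * 90/100 = 377/2
Final result = 377/2

377/2


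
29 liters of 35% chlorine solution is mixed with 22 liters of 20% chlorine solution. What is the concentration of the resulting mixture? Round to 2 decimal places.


Solute in mixture 1 = 35% of 29 L = 29*35/100 = 203/20 L
Solute in mixture 2 = 20% of 22 L = 22*20/100 = 22/5 L
Total solute = 203/20 + 22/5 = 291/20 L
Total volume = 29 + 22 = 51 L
Final concentration = 291/20/51 * 100 = 28.53%

28.53


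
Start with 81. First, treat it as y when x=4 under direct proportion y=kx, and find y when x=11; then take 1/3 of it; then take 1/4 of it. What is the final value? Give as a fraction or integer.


Start with 81.
Step 1: Direct prop: k = (81)/4; new y = k*11 = 81*11/4 = 891/4
Step 2: Take 1/3: 891/4 * 1/3 = 297/4
Step 3: Take 1/4: 297/4 * 1/4 = 297/16
Final result = 297/16

297/16


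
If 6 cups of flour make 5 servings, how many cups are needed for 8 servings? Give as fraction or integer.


Original: 6 cups for 5 servings
Target servings = 8
Scaling factor = 8/5
New amount = 6 * 8/5
= 48/5
= 48/5 cups

48/5


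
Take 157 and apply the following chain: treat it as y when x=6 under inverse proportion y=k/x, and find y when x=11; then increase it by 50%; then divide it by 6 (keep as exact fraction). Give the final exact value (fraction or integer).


Start with 157.
Step 1: Inverse prop: k = (157)*6; new y = k/11 = 157*6/11 = 942/11
Step 2: Increase by 50%: 942/11 * 150/100 = 1413/11
Step 3: Divide by 6: 1413/11 / 6 = 471/22
Final result = 471/22

471/22


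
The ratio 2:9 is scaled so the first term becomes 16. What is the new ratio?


Original ratio: 2:9
First term target: 16
Scale factor = 16 / 2 = 8
Multiply second term: 9 * 8 = 72
Equivalent ratio = 16:72

16:72


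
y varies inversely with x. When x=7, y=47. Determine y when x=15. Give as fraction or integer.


Inverse proportion: y = k/x
Find k: k = 7 * 47 = 329
Compute y at x=15: y = 329/15
y = 329/15

329/15


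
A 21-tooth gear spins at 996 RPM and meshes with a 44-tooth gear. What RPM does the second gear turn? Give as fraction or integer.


Gear ratio: teeth_A * RPM_A = teeth_B * RPM_B
21 * 996 = 44 * RPM_B
20916 = 44 * RPM_B
RPM_B = 20916 / 44
RPM_B = 5229/11

5229/11


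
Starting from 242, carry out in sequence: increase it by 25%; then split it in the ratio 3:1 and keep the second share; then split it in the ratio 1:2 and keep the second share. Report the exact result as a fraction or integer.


Start with 242.
Step 1: Increase by 25%: 242 * 125/100 = 605/2
Step 2: Split 3:1, second share = 605/2 * 1/4 = 605/8
Step 3: Split 1:2, second share = 605/8 * 2/3 = 605/12
Final result = 605/12

605/12


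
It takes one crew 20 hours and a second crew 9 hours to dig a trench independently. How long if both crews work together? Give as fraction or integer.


Rate of A = 1/20 job per hour
Rate of B = 1/9 job per hour
Combined rate = 1/20 + 1/9
Find common denominator: (9 + 20)/(20*9) = 29/180
Combined rate = 29/180 job per hour
Time together = 1 / (29/180) = 180/29 hours

180/29


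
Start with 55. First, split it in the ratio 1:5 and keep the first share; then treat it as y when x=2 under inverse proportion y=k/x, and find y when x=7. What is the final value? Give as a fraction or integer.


Start with 55.
Step 1: Split 1:5, first share = 55 * 1/6 = 55/6
Step 2: Inverse prop: k = (55/6)*2; new y = k/7 = 55/6*2/7 = 55/21
Final result = 55/21

55/21


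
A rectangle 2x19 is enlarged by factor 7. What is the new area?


Original dimensions: 2 x 19
Enlargement factor = 7
New width = 2 * 7 = 14
New height = 19 * 7 = 133
New area = 14 * 133 = 1862

1862


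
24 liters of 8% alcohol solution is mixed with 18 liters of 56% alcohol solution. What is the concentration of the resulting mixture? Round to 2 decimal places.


Solute in mixture 1 = 8% of 24 L = 24*8/100 = 48/25 L
Solute in mixture 2 = 56% of 18 L = 18*56/100 = 252/25 L
Total solute = 48/25 + 252/25 = 12 L
Total volume = 24 + 18 = 42 L
Final concentration = 12/42 * 100 = 28.57%

28.57


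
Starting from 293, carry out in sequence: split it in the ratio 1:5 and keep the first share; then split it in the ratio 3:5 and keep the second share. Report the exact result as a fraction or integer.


Start with 293.
Step 1: Split 1:5, first share = 293 * 1/6 = 293/6
Step 2: Split 3:5, second share = 293/6 * 5/8 = 1465/48
Final result = 1465/48

1465/48


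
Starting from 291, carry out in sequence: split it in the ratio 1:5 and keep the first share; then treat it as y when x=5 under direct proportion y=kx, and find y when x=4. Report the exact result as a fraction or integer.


Start with 291.
Step 1: Split 1:5, first share = 291 * 1/6 = 97/2
Step 2: Direct prop: k = (97/2)/5; new y = k*4 = 97/2*4/5 = 194/5
Final result = 194/5

194/5


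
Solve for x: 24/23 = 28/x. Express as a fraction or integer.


Setting up: 24/23 = 28/x
Cross multiply: 24 * x = 23 * 28
24x = 644
x = 644/24
x = 161/6

161/6


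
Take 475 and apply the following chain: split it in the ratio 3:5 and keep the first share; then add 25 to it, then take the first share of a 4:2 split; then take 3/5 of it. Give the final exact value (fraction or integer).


Start with 475.
Step 1: Split 3:5, first share = 475 * 3/8 = 1425/8
Step 2: Add 25: 1425/8+25=1625/8; split 4:2 first = 1625/8*4/6 = 1625/12
Step 3: Take 3/5: 1625/12 * 3/5 = 325/4
Final result = 325/4

325/4


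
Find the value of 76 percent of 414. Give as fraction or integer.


Compute 76% of 414
Convert percentage: 76% = 76/100
Multiply: 414 * 76/100
= 31464/100
= 7866/25

7866/25


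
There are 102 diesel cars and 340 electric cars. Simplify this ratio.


Find GCD(102, 340)
GCD = 34
Divide both by 34: 102/34 = 3, 340/34 = 10
Simplified ratio = 3:10

3:10


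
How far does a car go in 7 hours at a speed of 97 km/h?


Using distance = speed * time
Speed = 97 km/h
Time = 7 hours
Distance = 97 * 7
= 679 km

679


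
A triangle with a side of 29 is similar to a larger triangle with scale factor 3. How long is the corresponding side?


Similar triangles have proportional sides
Scale factor = 3
Smaller side = 29
Corresponding larger side = 29 * 3
= 87

87


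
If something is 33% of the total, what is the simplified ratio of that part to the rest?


Part = 33%, Remainder = 67%
Ratio = 33:67
GCD(33, 67) = 1
Simplify: 33:67 = 33:67

33:67


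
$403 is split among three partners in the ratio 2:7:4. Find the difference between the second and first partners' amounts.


Total parts = 2 + 7 + 4 = 13
Value per part = 403 / 13 = 31
Shares: 2*31=62, 7*31=217, 4*31=124
Second share = 217, first share = 62
Difference = |217 - 62| = 155

155


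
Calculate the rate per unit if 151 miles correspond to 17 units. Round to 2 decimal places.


Total miles = 151
Number of units = 17
Unit rate = 151 / 17
= 8.88 miles per unit

8.88


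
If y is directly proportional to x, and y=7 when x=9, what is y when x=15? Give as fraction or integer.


Direct proportion: y = kx
Find k: k = 7/9 = 7/9
Compute y at x=15: y = 7/9 * 15
y = 35/3

35/3


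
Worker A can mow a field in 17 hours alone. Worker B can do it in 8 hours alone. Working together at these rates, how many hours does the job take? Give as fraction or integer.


Rate of A = 1/17 job per hour
Rate of B = 1/8 job per hour
Combined rate = 1/17 + 1/8
Find common denominator: (8 + 17)/(17*8) = 25/136
Combined rate = 25/136 job per hour
Time together = 1 / (25/136) = 136/25 hours

136/25


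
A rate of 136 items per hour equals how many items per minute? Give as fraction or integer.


Converting from per hour to per minute
Rate = 136 items per hour
Divide by 60: 136/60
= 34/15 items per minute

34/15


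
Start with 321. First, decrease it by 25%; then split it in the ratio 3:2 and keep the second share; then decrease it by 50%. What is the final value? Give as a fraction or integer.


Start with 321.
Step 1: Decrease by 25%: 321 * 75/100 = 963/4
Step 2: Split 3:2, second share = 963/4 * 2/5 = 963/10
Step 3: Decrease by 50%: 963/10 * 50/100 = 963/20
Final result = 963/20

963/20


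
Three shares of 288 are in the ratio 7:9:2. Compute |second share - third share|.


Total parts = 7 + 9 + 2 = 18
Value per part = 288 / 18 = 16
Shares: 7*16=112, 9*16=144, 2*16=32
Second share = 144, third share = 32
Difference = |144 - 32| = 112

112


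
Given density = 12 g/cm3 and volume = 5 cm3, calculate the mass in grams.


Using mass = density * volume
Density = 12 g/cm3
Volume = 5 cm3
Mass = 12 * 5
= 60 g

60


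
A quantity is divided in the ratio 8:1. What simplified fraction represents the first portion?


Total parts = 8 + 1 = 9
First part fraction = 8/9
Simplify: 8/9 = 8/9

8/9


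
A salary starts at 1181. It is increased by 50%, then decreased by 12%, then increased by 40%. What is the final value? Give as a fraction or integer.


Start: 1181
Step 1: increase by 50% => multiply by 150/100
  1181 * 150/100 = 3543/2
Step 2: decrease by 12% => multiply by 88/100
  3543/2 * 88/100 = 38973/25
Step 3: increase by 40% => multiply by 140/100
  38973/25 * 140/100 = 272811/125
Final value = 272811/125

272811/125


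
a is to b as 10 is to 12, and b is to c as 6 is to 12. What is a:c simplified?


Given a:b = 10:12 and b:c = 6:12
Make b consistent. Multiply first ratio by 6: a:b = 60:72
Multiply second ratio by 12: b:c = 72:144
Now b = 72 in both, so a:b:c = 60:72:144
Therefore a:c = 60:144
Simplify by GCD: a:c = 5:12

5:12


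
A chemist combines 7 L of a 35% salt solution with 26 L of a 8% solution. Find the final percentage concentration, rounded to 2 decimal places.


Solute in mixture 1 = 35% of 7 L = 7*35/100 = 49/20 L
Solute in mixture 2 = 8% of 26 L = 26*8/100 = 52/25 L
Total solute = 49/20 + 52/25 = 453/100 L
Total volume = 7 + 26 = 33 L
Final concentration = 453/100/33 * 100 = 13.73%

13.73


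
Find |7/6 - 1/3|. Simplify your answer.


Simplify: 7/6 = 7/6 and 1/3 = 1/3
Find common denominator: LCD = 6
Convert: 7/6 and 2/6
Difference = |7 - 2|/6 = 5/6
Simplified = 5/6

5/6


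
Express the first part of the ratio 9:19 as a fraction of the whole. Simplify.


Total parts = 9 + 19 = 28
First part fraction = 9/28
Simplify: 9/28 = 9/28

9/28


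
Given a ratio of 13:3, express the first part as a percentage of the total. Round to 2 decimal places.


Total parts = 13 + 3 = 16
First part fraction = 13/16
Percentage = (13/16) * 100
= 0.8125 * 100
= 81.25%

81.25


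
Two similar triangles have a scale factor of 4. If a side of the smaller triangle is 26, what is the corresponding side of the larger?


Similar triangles have proportional sides
Scale factor = 4
Smaller side = 26
Corresponding larger side = 26 * 4
= 104

104


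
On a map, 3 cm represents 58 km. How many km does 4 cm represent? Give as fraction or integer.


Map scale: 3 cm = 58 km
Measured distance on map = 4 cm
Set up proportion: 4 * 58 / 3
= 232 / 3
= 232/3 km

232/3


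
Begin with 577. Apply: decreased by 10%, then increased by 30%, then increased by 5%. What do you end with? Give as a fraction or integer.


Start: 577
Step 1: decrease by 10% => multiply by 90/100
  577 * 90/100 = 5193/10
Step 2: increase by 30% => multiply by 130/100
  5193/10 * 130/100 = 67509/100
Step 3: increase by 5% => multiply by 105/100
  67509/100 * 105/100 = 1417689/2000
Final value = 1417689/2000

1417689/2000


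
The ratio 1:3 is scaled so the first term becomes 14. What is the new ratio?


Original ratio: 1:3
First term target: 14
Scale factor = 14 / 1 = 14
Multiply second term: 3 * 14 = 42
Equivalent ratio = 14:42

14:42


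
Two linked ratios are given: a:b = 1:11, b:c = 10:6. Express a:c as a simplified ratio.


Given a:b = 1:11 and b:c = 10:6
Make b consistent. Multiply first ratio by 10: a:b = 10:110
Multiply second ratio by 11: b:c = 110:66
Now b = 110 in both, so a:b:c = 10:110:66
Therefore a:c = 10:66
Simplify by GCD: a:c = 5:33

5:33


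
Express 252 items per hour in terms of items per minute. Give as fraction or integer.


Converting from per hour to per minute
Rate = 252 items per hour
Divide by 60: 252/60
= 21/5 items per minute

21/5


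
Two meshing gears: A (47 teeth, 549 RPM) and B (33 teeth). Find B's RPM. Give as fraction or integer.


Gear ratio: teeth_A * RPM_A = teeth_B * RPM_B
47 * 549 = 33 * RPM_B
25803 = 33 * RPM_B
RPM_B = 25803 / 33
RPM_B = 8601/11

8601/11


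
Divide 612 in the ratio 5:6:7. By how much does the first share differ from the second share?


Total parts = 5 + 6 + 7 = 18
Value per part = 612 / 18 = 34
Shares: 5*34=170, 6*34=204, 7*34=238
First share = 170, second share = 204
Difference = |170 - 204| = 34

34


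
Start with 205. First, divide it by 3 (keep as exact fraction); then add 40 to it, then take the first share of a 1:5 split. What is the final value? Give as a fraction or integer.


Start with 205.
Step 1: Divide by 3: 205 / 3 = 205/3
Step 2: Add 40: 205/3+40=325/3; split 1:5 first = 325/3*1/6 = 325/18
Final result = 325/18

325/18


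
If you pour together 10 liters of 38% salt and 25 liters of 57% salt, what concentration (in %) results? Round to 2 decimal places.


Solute in mixture 1 = 38% of 10 L = 10*38/100 = 19/5 L
Solute in mixture 2 = 57% of 25 L = 25*57/100 = 57/4 L
Total solute = 19/5 + 57/4 = 361/20 L
Total volume = 10 + 25 = 35 L
Final concentration = 361/20/35 * 100 = 51.57%

51.57


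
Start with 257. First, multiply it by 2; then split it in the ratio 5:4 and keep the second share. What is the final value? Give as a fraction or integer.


Start with 257.
Step 1: Multiply by 2: 257 * 2 = 514
Step 2: Split 5:4, second share = 514 * 4/9 = 2056/9
Final result = 2056/9

2056/9


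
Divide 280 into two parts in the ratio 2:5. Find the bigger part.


Total parts = 2 + 5 = 7
Value per part = 280 / 7 = 40
First share = 2 * 40 = 80
Second share = 5 * 40 = 200
Larger share = 200

200


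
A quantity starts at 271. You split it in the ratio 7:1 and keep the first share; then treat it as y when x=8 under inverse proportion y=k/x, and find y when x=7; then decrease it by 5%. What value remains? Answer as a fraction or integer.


Start with 271.
Step 1: Split 7:1, first share = 271 * 7/8 = 1897/8
Step 2: Inverse prop: k = (1897/8)*8; new y = k/7 = 1897/8*8/7 = 271
Step 3: Decrease by 5%: 271 * 95/100 = 5149/20
Final result = 5149/20

5149/20


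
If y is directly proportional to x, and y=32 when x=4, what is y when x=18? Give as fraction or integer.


Direct proportion: y = kx
Find k: k = 32/4 = 8
Compute y at x=18: y = 8 * 18
y = 144

144


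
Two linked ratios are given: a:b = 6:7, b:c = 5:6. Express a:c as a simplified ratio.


Given a:b = 6:7 and b:c = 5:6
Make b consistent. Multiply first ratio by 5: a:b = 30:35
Multiply second ratio by 7: b:c = 35:42
Now b = 35 in both, so a:b:c = 30:35:42
Therefore a:c = 30:42
Simplify by GCD: a:c = 5:7

5:7


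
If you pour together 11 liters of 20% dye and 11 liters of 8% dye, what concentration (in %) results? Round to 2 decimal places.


Solute in mixture 1 = 20% of 11 L = 11*20/100 = 11/5 L
Solute in mixture 2 = 8% of 11 L = 11*8/100 = 22/25 L
Total solute = 11/5 + 22/25 = 77/25 L
Total volume = 11 + 11 = 22 L
Final concentration = 77/25/22 * 100 = 14.00%

14.00


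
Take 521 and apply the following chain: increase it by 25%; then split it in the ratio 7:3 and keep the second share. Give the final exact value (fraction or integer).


Start with 521.
Step 1: Increase by 25%: 521 * 125/100 = 2605/4
Step 2: Split 7:3, second share = 2605/4 * 3/10 = 1563/8
Final result = 1563/8

1563/8


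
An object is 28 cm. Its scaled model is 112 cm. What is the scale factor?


Original length = 28 cm
Scaled length = 112 cm
Scale factor = 112 / 28
= 4

4


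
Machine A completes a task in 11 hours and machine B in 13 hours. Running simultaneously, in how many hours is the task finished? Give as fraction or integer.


Rate of A = 1/11 job per hour
Rate of B = 1/13 job per hour
Combined rate = 1/11 + 1/13
Find common denominator: (13 + 11)/(11*13) = 24/143
Combined rate = 24/143 job per hour
Time together = 1 / (24/143) = 143/24 hours

143/24


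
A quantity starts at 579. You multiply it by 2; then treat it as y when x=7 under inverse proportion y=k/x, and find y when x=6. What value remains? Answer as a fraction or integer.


Start with 579.
Step 1: Multiply by 2: 579 * 2 = 1158
Step 2: Inverse prop: k = (1158)*7; new y = k/6 = 1158*7/6 = 1351
Final result = 1351

1351


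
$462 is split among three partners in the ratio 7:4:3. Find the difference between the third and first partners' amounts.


Total parts = 7 + 4 + 3 = 14
Value per part = 462 / 14 = 33
Shares: 7*33=231, 4*33=132, 3*33=99
Third share = 99, first share = 231
Difference = |99 - 231| = 132

132


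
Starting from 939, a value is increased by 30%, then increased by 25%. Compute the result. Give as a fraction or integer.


Start: 939
Step 1: increase by 30% => multiply by 130/100
  939 * 130/100 = 12207/10
Step 2: increase by 25% => multiply by 125/100
  12207/10 * 125/100 = 12207/8
Final value = 12207/8

12207/8


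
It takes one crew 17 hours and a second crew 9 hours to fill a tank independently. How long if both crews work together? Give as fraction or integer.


Rate of A = 1/17 job per hour
Rate of B = 1/9 job per hour
Combined rate = 1/17 + 1/9
Find common denominator: (9 + 17)/(17*9) = 26/153
Combined rate = 26/153 job per hour
Time together = 1 / (26/153) = 153/26 hours

153/26


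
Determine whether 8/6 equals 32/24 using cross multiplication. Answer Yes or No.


Cross multiply to check 8/6 = 32/24
Left cross product: 8 * 24 = 192
Right cross product: 6 * 32 = 192
192 = 192
Equal, so proportions match => Yes

Yes


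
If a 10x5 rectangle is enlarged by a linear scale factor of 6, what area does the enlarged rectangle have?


Original dimensions: 10 x 5
Enlargement factor = 6
New width = 10 * 6 = 60
New height = 5 * 6 = 30
New area = 60 * 30 = 1800

1800


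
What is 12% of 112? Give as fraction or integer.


Compute 12% of 112
Convert percentage: 12% = 12/100
Multiply: 112 * 12/100
= 1344/100
= 336/25

336/25


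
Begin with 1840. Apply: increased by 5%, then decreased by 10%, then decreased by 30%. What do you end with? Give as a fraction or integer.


Start: 1840
Step 1: increase by 5% => multiply by 105/100
  1840 * 105/100 = 1932
Step 2: decrease by 10% => multiply by 90/100
  1932 * 90/100 = 8694/5
Step 3: decrease by 30% => multiply by 70/100
  8694/5 * 70/100 = 30429/25
Final value = 30429/25

30429/25


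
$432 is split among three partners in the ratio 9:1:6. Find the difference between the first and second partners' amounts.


Total parts = 9 + 1 + 6 = 16
Value per part = 432 / 16 = 27
Shares: 9*27=243, 1*27=27, 6*27=162
First share = 243, second share = 27
Difference = |243 - 27| = 216

216


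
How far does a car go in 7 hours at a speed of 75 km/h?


Using distance = speed * time
Speed = 75 km/h
Time = 7 hours
Distance = 75 * 7
= 525 km

525


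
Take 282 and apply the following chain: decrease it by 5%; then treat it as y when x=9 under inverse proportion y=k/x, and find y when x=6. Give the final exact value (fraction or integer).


Start with 282.
Step 1: Decrease by 5%: 282 * 95/100 = 2679/10
Step 2: Inverse prop: k = (2679/10)*9; new y = k/6 = 2679/10*9/6 = 8037/20
Final result = 8037/20

8037/20


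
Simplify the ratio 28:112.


Find GCD(28, 112)
GCD = 28
Divide both by 28: 28/28 = 1, 112/28 = 4
Simplified ratio = 1:4

1:4


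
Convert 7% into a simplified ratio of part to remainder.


Part = 7%, Remainder = 93%
Ratio = 7:93
GCD(7, 93) = 1
Simplify: 7:93 = 7:93

7:93


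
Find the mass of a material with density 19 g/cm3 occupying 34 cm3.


Using mass = density * volume
Density = 19 g/cm3
Volume = 34 cm3
Mass = 19 * 34
= 646 g

646
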